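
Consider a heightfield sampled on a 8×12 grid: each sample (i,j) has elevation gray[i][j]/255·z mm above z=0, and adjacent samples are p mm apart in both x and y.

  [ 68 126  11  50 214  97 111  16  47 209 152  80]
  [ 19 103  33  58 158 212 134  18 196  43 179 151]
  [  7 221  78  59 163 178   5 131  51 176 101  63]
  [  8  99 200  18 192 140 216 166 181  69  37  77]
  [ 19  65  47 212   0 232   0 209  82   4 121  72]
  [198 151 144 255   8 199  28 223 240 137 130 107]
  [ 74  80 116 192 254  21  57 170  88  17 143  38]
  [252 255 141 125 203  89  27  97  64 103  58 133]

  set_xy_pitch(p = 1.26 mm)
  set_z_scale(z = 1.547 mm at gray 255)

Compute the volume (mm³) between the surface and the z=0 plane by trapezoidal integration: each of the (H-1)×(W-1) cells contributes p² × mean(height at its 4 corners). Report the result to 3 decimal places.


85.597

height_mm = gray/255 × 1.547; cell vol = 1.26² × mean(4 corners)
unit = 1.26² × 1.547 / (4×255) = 0.00240786 mm³ per gray-sum
row 0: Σ corner-gray over 11 cells = 4652  → 11.2014
row 1: Σ corner-gray over 11 cells = 4834  → 11.6396
row 2: Σ corner-gray over 11 cells = 5117  → 12.3210
row 3: Σ corner-gray over 11 cells = 4756  → 11.4518
row 4: Σ corner-gray over 11 cells = 5370  → 12.9302
row 5: Σ corner-gray over 11 cells = 5723  → 13.7802
row 6: Σ corner-gray over 11 cells = 5097  → 12.2729
Σ rows: total corner-gray = 35549  → 85.5970 mm³


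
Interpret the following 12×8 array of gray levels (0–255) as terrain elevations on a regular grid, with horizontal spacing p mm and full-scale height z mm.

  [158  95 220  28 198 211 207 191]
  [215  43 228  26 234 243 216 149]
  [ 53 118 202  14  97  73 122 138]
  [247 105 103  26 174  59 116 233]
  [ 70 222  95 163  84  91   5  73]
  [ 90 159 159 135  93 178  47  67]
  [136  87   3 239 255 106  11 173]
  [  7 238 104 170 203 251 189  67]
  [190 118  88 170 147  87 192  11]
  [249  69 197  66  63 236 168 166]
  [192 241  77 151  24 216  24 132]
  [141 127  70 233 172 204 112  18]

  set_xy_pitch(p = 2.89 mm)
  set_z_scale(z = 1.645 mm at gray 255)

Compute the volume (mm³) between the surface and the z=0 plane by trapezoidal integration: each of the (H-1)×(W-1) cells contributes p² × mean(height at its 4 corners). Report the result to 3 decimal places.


550.349

height_mm = gray/255 × 1.645; cell vol = 2.89² × mean(4 corners)
unit = 2.89² × 1.645 / (4×255) = 0.0134698 mm³ per gray-sum
row 0: Σ corner-gray over 7 cells = 4611  → 62.1093
row 1: Σ corner-gray over 7 cells = 3787  → 51.0102
row 2: Σ corner-gray over 7 cells = 3089  → 41.6082
row 3: Σ corner-gray over 7 cells = 3109  → 41.8776
row 4: Σ corner-gray over 7 cells = 3162  → 42.5915
row 5: Σ corner-gray over 7 cells = 3410  → 45.9320
row 6: Σ corner-gray over 7 cells = 4095  → 55.1589
row 7: Σ corner-gray over 7 cells = 4189  → 56.4250
row 8: Σ corner-gray over 7 cells = 3818  → 51.4277
row 9: Σ corner-gray over 7 cells = 3803  → 51.2257
row 10: Σ corner-gray over 7 cells = 3785  → 50.9832
Σ rows: total corner-gray = 40858  → 550.3494 mm³


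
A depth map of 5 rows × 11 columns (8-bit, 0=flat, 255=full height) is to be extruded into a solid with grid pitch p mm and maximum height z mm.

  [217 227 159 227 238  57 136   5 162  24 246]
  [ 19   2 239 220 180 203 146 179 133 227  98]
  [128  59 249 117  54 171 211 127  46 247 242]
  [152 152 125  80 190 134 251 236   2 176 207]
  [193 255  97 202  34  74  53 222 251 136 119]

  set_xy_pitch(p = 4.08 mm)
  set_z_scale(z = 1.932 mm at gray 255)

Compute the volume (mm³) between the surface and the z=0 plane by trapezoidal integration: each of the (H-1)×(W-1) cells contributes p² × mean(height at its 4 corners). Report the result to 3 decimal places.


height_mm = gray/255 × 1.932; cell vol = 4.08² × mean(4 corners)
unit = 4.08² × 1.932 / (4×255) = 0.0315302 mm³ per gray-sum
row 0: Σ corner-gray over 10 cells = 6108  → 192.5867
row 1: Σ corner-gray over 10 cells = 6107  → 192.5552
row 2: Σ corner-gray over 10 cells = 5983  → 188.6454
row 3: Σ corner-gray over 10 cells = 6011  → 189.5283
Σ rows: total corner-gray = 24209  → 763.3156 mm³

763.316


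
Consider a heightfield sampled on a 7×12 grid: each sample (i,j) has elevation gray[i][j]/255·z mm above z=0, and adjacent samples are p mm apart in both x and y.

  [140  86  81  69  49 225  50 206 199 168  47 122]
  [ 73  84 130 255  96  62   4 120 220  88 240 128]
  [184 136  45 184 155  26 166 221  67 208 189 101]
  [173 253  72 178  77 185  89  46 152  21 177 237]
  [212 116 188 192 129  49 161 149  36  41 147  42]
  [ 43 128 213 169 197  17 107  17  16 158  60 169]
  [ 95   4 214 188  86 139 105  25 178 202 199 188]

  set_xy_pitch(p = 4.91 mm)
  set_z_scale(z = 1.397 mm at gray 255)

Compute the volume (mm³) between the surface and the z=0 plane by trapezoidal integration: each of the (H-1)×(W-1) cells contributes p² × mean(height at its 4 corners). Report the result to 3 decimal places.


height_mm = gray/255 × 1.397; cell vol = 4.91² × mean(4 corners)
unit = 4.91² × 1.397 / (4×255) = 0.0330186 mm³ per gray-sum
row 0: Σ corner-gray over 11 cells = 5421  → 178.9941
row 1: Σ corner-gray over 11 cells = 5878  → 194.0836
row 2: Σ corner-gray over 11 cells = 5989  → 197.7487
row 3: Σ corner-gray over 11 cells = 5580  → 184.2440
row 4: Σ corner-gray over 11 cells = 5046  → 166.6121
row 5: Σ corner-gray over 11 cells = 5339  → 176.2865
Σ rows: total corner-gray = 33253  → 1097.9689 mm³

1097.969


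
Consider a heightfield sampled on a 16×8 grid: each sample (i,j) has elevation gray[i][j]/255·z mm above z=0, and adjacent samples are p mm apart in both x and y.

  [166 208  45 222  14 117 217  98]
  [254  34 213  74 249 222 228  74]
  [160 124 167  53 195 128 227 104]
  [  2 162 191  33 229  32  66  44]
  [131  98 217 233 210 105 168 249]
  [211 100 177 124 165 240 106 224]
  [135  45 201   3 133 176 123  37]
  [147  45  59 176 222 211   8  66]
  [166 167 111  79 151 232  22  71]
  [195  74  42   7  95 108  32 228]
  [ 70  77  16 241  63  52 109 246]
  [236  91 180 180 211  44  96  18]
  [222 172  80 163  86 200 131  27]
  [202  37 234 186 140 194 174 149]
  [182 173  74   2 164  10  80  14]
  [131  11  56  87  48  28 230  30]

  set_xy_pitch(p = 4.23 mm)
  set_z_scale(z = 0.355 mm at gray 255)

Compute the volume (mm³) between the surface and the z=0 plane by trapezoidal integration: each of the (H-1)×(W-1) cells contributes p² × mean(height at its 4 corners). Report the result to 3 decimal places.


height_mm = gray/255 × 0.355; cell vol = 4.23² × mean(4 corners)
unit = 4.23² × 0.355 / (4×255) = 0.00622743 mm³ per gray-sum
row 0: Σ corner-gray over 7 cells = 4278  → 26.6409
row 1: Σ corner-gray over 7 cells = 4420  → 27.5252
row 2: Σ corner-gray over 7 cells = 3524  → 21.9455
row 3: Σ corner-gray over 7 cells = 3914  → 24.3742
row 4: Σ corner-gray over 7 cells = 4701  → 29.2752
row 5: Σ corner-gray over 7 cells = 3793  → 23.6206
row 6: Σ corner-gray over 7 cells = 3189  → 19.8593
row 7: Σ corner-gray over 7 cells = 3416  → 21.2729
row 8: Σ corner-gray over 7 cells = 2900  → 18.0595
row 9: Σ corner-gray over 7 cells = 2571  → 16.0107
row 10: Σ corner-gray over 7 cells = 3290  → 20.4882
row 11: Σ corner-gray over 7 cells = 3771  → 23.4836
row 12: Σ corner-gray over 7 cells = 4194  → 26.1178
row 13: Σ corner-gray over 7 cells = 3483  → 21.6901
row 14: Σ corner-gray over 7 cells = 2283  → 14.2172
Σ rows: total corner-gray = 53727  → 334.5812 mm³

334.581


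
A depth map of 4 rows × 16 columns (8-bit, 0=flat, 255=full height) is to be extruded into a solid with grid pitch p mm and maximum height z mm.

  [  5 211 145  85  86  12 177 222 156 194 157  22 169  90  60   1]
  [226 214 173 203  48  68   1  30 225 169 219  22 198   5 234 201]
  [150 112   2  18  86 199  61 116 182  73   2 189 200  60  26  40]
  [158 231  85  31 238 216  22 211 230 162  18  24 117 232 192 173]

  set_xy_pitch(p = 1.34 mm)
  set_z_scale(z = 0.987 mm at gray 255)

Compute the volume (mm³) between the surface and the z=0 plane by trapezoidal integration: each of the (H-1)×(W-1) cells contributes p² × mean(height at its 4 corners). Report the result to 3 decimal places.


37.706

height_mm = gray/255 × 0.987; cell vol = 1.34² × mean(4 corners)
unit = 1.34² × 0.987 / (4×255) = 0.00173751 mm³ per gray-sum
row 0: Σ corner-gray over 15 cells = 7623  → 13.2450
row 1: Σ corner-gray over 15 cells = 6887  → 11.9662
row 2: Σ corner-gray over 15 cells = 7191  → 12.4944
Σ rows: total corner-gray = 21701  → 37.7056 mm³


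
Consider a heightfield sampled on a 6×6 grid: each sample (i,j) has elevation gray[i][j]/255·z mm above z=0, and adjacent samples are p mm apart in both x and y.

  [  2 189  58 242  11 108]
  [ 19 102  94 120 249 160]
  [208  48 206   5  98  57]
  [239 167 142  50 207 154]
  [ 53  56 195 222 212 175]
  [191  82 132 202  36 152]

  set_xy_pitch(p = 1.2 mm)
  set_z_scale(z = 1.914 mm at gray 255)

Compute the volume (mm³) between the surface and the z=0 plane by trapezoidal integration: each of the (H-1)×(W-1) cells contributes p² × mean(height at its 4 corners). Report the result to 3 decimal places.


35.611

height_mm = gray/255 × 1.914; cell vol = 1.2² × mean(4 corners)
unit = 1.2² × 1.914 / (4×255) = 0.00270212 mm³ per gray-sum
row 0: Σ corner-gray over 5 cells = 2419  → 6.5364
row 1: Σ corner-gray over 5 cells = 2288  → 6.1824
row 2: Σ corner-gray over 5 cells = 2504  → 6.7661
row 3: Σ corner-gray over 5 cells = 3123  → 8.4387
row 4: Σ corner-gray over 5 cells = 2845  → 7.6875
Σ rows: total corner-gray = 13179  → 35.6112 mm³


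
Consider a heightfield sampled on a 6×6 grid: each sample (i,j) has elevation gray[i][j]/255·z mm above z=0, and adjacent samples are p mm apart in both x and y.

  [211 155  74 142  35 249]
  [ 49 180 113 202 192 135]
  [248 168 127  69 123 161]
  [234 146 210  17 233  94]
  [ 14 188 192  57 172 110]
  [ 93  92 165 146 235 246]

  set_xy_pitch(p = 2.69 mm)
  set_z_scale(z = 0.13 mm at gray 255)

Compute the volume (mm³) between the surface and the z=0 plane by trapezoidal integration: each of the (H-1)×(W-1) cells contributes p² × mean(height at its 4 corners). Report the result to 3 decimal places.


13.403

height_mm = gray/255 × 0.13; cell vol = 2.69² × mean(4 corners)
unit = 2.69² × 0.13 / (4×255) = 0.000922248 mm³ per gray-sum
row 0: Σ corner-gray over 5 cells = 2830  → 2.6100
row 1: Σ corner-gray over 5 cells = 2941  → 2.7123
row 2: Σ corner-gray over 5 cells = 2923  → 2.6957
row 3: Σ corner-gray over 5 cells = 2882  → 2.6579
row 4: Σ corner-gray over 5 cells = 2957  → 2.7271
Σ rows: total corner-gray = 14533  → 13.4030 mm³


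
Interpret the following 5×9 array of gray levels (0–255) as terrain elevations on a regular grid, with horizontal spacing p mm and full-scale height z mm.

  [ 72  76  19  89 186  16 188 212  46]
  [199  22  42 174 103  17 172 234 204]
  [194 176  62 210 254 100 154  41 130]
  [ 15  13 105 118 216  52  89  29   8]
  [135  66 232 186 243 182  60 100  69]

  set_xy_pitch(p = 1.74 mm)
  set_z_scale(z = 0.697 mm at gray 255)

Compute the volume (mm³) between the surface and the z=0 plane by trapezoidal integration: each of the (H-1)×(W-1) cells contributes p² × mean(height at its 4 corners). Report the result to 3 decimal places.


height_mm = gray/255 × 0.697; cell vol = 1.74² × mean(4 corners)
unit = 1.74² × 0.697 / (4×255) = 0.00206886 mm³ per gray-sum
row 0: Σ corner-gray over 8 cells = 3621  → 7.4913
row 1: Σ corner-gray over 8 cells = 4249  → 8.7906
row 2: Σ corner-gray over 8 cells = 3585  → 7.4169
row 3: Σ corner-gray over 8 cells = 3609  → 7.4665
Σ rows: total corner-gray = 15064  → 31.1653 mm³

31.165


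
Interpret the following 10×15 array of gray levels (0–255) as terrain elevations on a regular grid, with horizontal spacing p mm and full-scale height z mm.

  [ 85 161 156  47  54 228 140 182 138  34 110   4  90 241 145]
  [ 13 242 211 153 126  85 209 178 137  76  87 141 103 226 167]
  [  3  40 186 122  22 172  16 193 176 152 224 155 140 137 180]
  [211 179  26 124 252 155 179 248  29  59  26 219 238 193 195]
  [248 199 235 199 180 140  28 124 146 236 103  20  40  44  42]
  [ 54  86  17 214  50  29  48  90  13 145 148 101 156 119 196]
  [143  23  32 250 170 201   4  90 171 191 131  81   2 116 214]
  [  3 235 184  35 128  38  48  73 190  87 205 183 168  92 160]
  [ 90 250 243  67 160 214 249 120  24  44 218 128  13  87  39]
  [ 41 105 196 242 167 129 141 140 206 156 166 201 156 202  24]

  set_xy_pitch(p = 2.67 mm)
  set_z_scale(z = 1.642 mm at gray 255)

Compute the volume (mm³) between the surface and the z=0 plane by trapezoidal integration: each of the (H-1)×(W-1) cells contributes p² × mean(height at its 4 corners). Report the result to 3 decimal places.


height_mm = gray/255 × 1.642; cell vol = 2.67² × mean(4 corners)
unit = 2.67² × 1.642 / (4×255) = 0.0114761 mm³ per gray-sum
row 0: Σ corner-gray over 14 cells = 7528  → 86.3923
row 1: Σ corner-gray over 14 cells = 7781  → 89.2958
row 2: Σ corner-gray over 14 cells = 7913  → 90.8106
row 3: Σ corner-gray over 14 cells = 7938  → 91.0975
row 4: Σ corner-gray over 14 cells = 6360  → 72.9882
row 5: Σ corner-gray over 14 cells = 5963  → 68.4322
row 6: Σ corner-gray over 14 cells = 6776  → 77.7623
row 7: Σ corner-gray over 14 cells = 7258  → 83.2938
row 8: Σ corner-gray over 14 cells = 8242  → 94.5863
Σ rows: total corner-gray = 65759  → 754.6589 mm³

754.659


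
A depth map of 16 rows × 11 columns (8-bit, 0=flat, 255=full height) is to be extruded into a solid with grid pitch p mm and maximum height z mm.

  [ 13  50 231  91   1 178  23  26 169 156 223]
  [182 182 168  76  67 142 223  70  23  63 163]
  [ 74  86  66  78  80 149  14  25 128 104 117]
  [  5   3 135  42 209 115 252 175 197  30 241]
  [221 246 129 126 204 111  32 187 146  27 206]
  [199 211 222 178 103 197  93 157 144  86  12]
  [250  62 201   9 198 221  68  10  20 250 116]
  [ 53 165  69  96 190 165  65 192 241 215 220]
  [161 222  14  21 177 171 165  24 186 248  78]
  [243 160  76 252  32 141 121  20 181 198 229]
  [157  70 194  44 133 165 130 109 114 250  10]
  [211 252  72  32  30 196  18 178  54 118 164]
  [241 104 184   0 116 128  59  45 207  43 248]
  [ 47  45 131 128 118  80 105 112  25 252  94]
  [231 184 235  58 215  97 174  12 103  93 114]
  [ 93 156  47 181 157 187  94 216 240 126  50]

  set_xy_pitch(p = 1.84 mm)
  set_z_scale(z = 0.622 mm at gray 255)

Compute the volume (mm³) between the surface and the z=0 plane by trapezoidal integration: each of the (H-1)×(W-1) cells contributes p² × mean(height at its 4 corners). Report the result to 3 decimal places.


height_mm = gray/255 × 0.622; cell vol = 1.84² × mean(4 corners)
unit = 1.84² × 0.622 / (4×255) = 0.00206455 mm³ per gray-sum
row 0: Σ corner-gray over 10 cells = 4459  → 9.2058
row 1: Σ corner-gray over 10 cells = 4024  → 8.3078
row 2: Σ corner-gray over 10 cells = 4213  → 8.6980
row 3: Σ corner-gray over 10 cells = 5405  → 11.1589
row 4: Σ corner-gray over 10 cells = 5836  → 12.0487
row 5: Σ corner-gray over 10 cells = 5437  → 11.2250
row 6: Σ corner-gray over 10 cells = 5513  → 11.3819
row 7: Σ corner-gray over 10 cells = 5764  → 11.9001
row 8: Σ corner-gray over 10 cells = 5529  → 11.4149
row 9: Σ corner-gray over 10 cells = 5419  → 11.1878
row 10: Σ corner-gray over 10 cells = 4860  → 10.0337
row 11: Σ corner-gray over 10 cells = 4536  → 9.3648
row 12: Σ corner-gray over 10 cells = 4394  → 9.0716
row 13: Σ corner-gray over 10 cells = 4820  → 9.9511
row 14: Σ corner-gray over 10 cells = 5638  → 11.6399
Σ rows: total corner-gray = 75847  → 156.5901 mm³

156.590


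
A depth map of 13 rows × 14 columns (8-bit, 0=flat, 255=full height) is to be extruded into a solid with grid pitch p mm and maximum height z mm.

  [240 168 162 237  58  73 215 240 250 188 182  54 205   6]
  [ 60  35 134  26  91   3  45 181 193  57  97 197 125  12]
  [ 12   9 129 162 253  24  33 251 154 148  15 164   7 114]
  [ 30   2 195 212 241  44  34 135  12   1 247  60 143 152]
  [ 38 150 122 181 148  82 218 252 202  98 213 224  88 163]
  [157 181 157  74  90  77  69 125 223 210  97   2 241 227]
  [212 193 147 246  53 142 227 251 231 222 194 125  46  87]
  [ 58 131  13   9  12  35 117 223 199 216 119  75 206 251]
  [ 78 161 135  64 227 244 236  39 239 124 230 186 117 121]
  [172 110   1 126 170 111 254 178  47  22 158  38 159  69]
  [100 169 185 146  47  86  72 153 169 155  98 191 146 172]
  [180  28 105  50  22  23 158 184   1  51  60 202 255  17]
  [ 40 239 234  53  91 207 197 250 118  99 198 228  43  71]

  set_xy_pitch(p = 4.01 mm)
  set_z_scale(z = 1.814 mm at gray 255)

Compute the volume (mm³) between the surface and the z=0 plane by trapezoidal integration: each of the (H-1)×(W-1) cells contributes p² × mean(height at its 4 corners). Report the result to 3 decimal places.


2318.874

height_mm = gray/255 × 1.814; cell vol = 4.01² × mean(4 corners)
unit = 4.01² × 1.814 / (4×255) = 0.0285974 mm³ per gray-sum
row 0: Σ corner-gray over 13 cells = 6750  → 193.0321
row 1: Σ corner-gray over 13 cells = 5264  → 150.5365
row 2: Σ corner-gray over 13 cells = 5658  → 161.8038
row 3: Σ corner-gray over 13 cells = 6991  → 199.9241
row 4: Σ corner-gray over 13 cells = 7633  → 218.2836
row 5: Σ corner-gray over 13 cells = 7929  → 226.7484
row 6: Σ corner-gray over 13 cells = 7472  → 213.6794
row 7: Σ corner-gray over 13 cells = 7222  → 206.5301
row 8: Σ corner-gray over 13 cells = 7192  → 205.6722
row 9: Σ corner-gray over 13 cells = 6495  → 185.7398
row 10: Σ corner-gray over 13 cells = 5981  → 171.0408
row 11: Σ corner-gray over 13 cells = 6500  → 185.8828
Σ rows: total corner-gray = 81087  → 2318.8737 mm³


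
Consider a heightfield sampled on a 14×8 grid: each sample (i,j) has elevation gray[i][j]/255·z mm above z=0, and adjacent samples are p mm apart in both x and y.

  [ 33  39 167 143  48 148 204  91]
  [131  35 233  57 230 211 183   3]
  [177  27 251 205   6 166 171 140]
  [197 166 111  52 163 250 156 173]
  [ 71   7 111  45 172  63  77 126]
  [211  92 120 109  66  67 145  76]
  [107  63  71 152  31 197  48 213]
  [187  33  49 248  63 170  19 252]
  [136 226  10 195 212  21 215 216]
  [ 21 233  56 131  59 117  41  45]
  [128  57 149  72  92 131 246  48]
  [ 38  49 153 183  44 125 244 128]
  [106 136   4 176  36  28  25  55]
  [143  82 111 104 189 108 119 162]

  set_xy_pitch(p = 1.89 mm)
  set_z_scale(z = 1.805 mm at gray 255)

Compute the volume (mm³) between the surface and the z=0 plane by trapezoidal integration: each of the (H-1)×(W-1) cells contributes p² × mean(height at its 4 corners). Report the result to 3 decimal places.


270.238

height_mm = gray/255 × 1.805; cell vol = 1.89² × mean(4 corners)
unit = 1.89² × 1.805 / (4×255) = 0.00632122 mm³ per gray-sum
row 0: Σ corner-gray over 7 cells = 3654  → 23.0977
row 1: Σ corner-gray over 7 cells = 4001  → 25.2912
row 2: Σ corner-gray over 7 cells = 4135  → 26.1382
row 3: Σ corner-gray over 7 cells = 3313  → 20.9422
row 4: Σ corner-gray over 7 cells = 2632  → 16.6374
row 5: Σ corner-gray over 7 cells = 2929  → 18.5148
row 6: Σ corner-gray over 7 cells = 3047  → 19.2607
row 7: Σ corner-gray over 7 cells = 3713  → 23.4707
row 8: Σ corner-gray over 7 cells = 3450  → 21.8082
row 9: Σ corner-gray over 7 cells = 3010  → 19.0269
row 10: Σ corner-gray over 7 cells = 3432  → 21.6944
row 11: Σ corner-gray over 7 cells = 2733  → 17.2759
row 12: Σ corner-gray over 7 cells = 2702  → 17.0799
Σ rows: total corner-gray = 42751  → 270.2383 mm³


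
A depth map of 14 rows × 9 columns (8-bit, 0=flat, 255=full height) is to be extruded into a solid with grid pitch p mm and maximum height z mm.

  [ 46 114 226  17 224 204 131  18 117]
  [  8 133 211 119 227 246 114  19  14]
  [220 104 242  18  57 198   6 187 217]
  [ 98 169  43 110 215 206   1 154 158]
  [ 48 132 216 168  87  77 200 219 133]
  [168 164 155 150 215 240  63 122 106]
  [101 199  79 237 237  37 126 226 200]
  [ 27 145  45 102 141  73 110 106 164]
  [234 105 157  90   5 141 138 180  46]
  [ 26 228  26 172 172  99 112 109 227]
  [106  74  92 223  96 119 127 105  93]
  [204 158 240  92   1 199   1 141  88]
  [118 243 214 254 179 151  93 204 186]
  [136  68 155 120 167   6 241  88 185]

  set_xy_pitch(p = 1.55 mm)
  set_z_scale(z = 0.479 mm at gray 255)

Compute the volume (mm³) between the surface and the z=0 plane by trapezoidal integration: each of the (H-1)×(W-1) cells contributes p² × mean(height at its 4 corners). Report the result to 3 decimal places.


height_mm = gray/255 × 0.479; cell vol = 1.55² × mean(4 corners)
unit = 1.55² × 0.479 / (4×255) = 0.00112823 mm³ per gray-sum
row 0: Σ corner-gray over 8 cells = 4191  → 4.7284
row 1: Σ corner-gray over 8 cells = 4221  → 4.7623
row 2: Σ corner-gray over 8 cells = 4113  → 4.6404
row 3: Σ corner-gray over 8 cells = 4431  → 4.9992
row 4: Σ corner-gray over 8 cells = 4871  → 5.4956
row 5: Σ corner-gray over 8 cells = 5075  → 5.7258
row 6: Σ corner-gray over 8 cells = 4218  → 4.7589
row 7: Σ corner-gray over 8 cells = 3547  → 4.0018
row 8: Σ corner-gray over 8 cells = 4001  → 4.5141
row 9: Σ corner-gray over 8 cells = 3960  → 4.4678
row 10: Σ corner-gray over 8 cells = 3827  → 4.3177
row 11: Σ corner-gray over 8 cells = 4936  → 5.5690
row 12: Σ corner-gray over 8 cells = 4991  → 5.6310
Σ rows: total corner-gray = 56382  → 63.6120 mm³

63.612


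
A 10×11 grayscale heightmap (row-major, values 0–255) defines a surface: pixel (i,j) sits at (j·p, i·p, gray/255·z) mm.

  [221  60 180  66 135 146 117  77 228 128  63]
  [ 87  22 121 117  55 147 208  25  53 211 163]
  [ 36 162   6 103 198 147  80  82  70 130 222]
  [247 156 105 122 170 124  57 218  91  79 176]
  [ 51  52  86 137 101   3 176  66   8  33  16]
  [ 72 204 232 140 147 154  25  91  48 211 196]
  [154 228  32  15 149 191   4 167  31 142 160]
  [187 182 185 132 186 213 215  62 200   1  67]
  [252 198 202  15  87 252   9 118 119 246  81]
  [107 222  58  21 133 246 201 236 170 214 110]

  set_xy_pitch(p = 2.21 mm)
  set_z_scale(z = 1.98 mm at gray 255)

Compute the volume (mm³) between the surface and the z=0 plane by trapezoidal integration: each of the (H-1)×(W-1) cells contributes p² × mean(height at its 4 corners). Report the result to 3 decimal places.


height_mm = gray/255 × 1.98; cell vol = 2.21² × mean(4 corners)
unit = 2.21² × 1.98 / (4×255) = 0.0094809 mm³ per gray-sum
row 0: Σ corner-gray over 10 cells = 4726  → 44.8067
row 1: Σ corner-gray over 10 cells = 4382  → 41.5453
row 2: Σ corner-gray over 10 cells = 4881  → 46.2763
row 3: Σ corner-gray over 10 cells = 4058  → 38.4735
row 4: Σ corner-gray over 10 cells = 4163  → 39.4690
row 5: Σ corner-gray over 10 cells = 5004  → 47.4424
row 6: Σ corner-gray over 10 cells = 5238  → 49.6610
row 7: Σ corner-gray over 10 cells = 5831  → 55.2831
row 8: Σ corner-gray over 10 cells = 6044  → 57.3026
Σ rows: total corner-gray = 44327  → 420.2599 mm³

420.260


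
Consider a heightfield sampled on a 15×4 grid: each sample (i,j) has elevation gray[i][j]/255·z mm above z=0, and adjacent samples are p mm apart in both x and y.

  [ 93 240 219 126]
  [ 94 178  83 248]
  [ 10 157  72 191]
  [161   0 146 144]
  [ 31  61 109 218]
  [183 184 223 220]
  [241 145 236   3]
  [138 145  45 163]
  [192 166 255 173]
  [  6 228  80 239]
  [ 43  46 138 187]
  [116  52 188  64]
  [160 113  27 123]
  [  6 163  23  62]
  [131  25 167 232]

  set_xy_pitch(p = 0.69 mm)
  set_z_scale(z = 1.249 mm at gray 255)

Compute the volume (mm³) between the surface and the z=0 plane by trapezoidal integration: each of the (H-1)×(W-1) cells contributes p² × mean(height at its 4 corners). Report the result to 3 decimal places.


12.691

height_mm = gray/255 × 1.249; cell vol = 0.69² × mean(4 corners)
unit = 0.69² × 1.249 / (4×255) = 0.000582989 mm³ per gray-sum
row 0: Σ corner-gray over 3 cells = 2001  → 1.1666
row 1: Σ corner-gray over 3 cells = 1523  → 0.8879
row 2: Σ corner-gray over 3 cells = 1256  → 0.7322
row 3: Σ corner-gray over 3 cells = 1186  → 0.6914
row 4: Σ corner-gray over 3 cells = 1806  → 1.0529
row 5: Σ corner-gray over 3 cells = 2223  → 1.2960
row 6: Σ corner-gray over 3 cells = 1687  → 0.9835
row 7: Σ corner-gray over 3 cells = 1888  → 1.1007
row 8: Σ corner-gray over 3 cells = 2068  → 1.2056
row 9: Σ corner-gray over 3 cells = 1459  → 0.8506
row 10: Σ corner-gray over 3 cells = 1258  → 0.7334
row 11: Σ corner-gray over 3 cells = 1223  → 0.7130
row 12: Σ corner-gray over 3 cells = 1003  → 0.5847
row 13: Σ corner-gray over 3 cells = 1187  → 0.6920
Σ rows: total corner-gray = 21768  → 12.6905 mm³


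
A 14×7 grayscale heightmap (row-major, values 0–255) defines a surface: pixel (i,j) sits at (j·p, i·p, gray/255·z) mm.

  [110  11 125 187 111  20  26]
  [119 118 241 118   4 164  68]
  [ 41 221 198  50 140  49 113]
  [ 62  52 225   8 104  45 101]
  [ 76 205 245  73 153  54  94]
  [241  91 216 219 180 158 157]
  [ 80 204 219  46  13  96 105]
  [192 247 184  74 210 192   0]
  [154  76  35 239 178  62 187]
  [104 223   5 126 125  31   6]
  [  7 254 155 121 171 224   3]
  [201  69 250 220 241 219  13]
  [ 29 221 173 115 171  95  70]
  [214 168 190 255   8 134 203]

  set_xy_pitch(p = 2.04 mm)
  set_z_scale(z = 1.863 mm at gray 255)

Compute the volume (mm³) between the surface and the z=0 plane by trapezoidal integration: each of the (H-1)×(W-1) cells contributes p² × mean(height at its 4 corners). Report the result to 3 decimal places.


height_mm = gray/255 × 1.863; cell vol = 2.04² × mean(4 corners)
unit = 2.04² × 1.863 / (4×255) = 0.00760104 mm³ per gray-sum
row 0: Σ corner-gray over 6 cells = 2521  → 19.1622
row 1: Σ corner-gray over 6 cells = 2947  → 22.4003
row 2: Σ corner-gray over 6 cells = 2501  → 19.0102
row 3: Σ corner-gray over 6 cells = 2661  → 20.2264
row 4: Σ corner-gray over 6 cells = 3756  → 28.5495
row 5: Σ corner-gray over 6 cells = 3467  → 26.3528
row 6: Σ corner-gray over 6 cells = 3347  → 25.4407
row 7: Σ corner-gray over 6 cells = 3527  → 26.8089
row 8: Σ corner-gray over 6 cells = 2651  → 20.1504
row 9: Σ corner-gray over 6 cells = 2990  → 22.7271
row 10: Σ corner-gray over 6 cells = 4072  → 30.9514
row 11: Σ corner-gray over 6 cells = 3861  → 29.3476
row 12: Σ corner-gray over 6 cells = 3576  → 27.1813
Σ rows: total corner-gray = 41877  → 318.3088 mm³

318.309


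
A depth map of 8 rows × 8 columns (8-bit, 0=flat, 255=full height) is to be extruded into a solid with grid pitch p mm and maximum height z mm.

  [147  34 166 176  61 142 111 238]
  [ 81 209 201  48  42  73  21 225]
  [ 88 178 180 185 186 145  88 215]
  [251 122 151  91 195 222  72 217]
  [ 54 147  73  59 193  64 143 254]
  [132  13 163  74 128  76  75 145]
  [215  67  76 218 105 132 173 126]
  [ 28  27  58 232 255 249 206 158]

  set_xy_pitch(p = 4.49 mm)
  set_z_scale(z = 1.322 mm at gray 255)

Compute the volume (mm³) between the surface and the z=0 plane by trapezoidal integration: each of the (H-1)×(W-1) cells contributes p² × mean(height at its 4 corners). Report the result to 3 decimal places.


667.937

height_mm = gray/255 × 1.322; cell vol = 4.49² × mean(4 corners)
unit = 4.49² × 1.322 / (4×255) = 0.0261291 mm³ per gray-sum
row 0: Σ corner-gray over 7 cells = 3259  → 85.1546
row 1: Σ corner-gray over 7 cells = 3721  → 97.2263
row 2: Σ corner-gray over 7 cells = 4401  → 114.9940
row 3: Σ corner-gray over 7 cells = 3840  → 100.3356
row 4: Σ corner-gray over 7 cells = 3001  → 78.4133
row 5: Σ corner-gray over 7 cells = 3218  → 84.0833
row 6: Σ corner-gray over 7 cells = 4123  → 107.7302
Σ rows: total corner-gray = 25563  → 667.9374 mm³


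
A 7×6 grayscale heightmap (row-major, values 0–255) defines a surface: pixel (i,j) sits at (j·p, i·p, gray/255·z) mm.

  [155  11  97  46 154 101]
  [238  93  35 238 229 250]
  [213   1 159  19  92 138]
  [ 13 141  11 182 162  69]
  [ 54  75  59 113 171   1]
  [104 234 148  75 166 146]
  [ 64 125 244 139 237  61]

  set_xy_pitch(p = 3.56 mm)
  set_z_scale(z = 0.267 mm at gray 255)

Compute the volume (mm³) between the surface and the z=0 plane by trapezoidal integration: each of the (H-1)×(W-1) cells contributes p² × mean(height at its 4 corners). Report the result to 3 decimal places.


48.273

height_mm = gray/255 × 0.267; cell vol = 3.56² × mean(4 corners)
unit = 3.56² × 0.267 / (4×255) = 0.0033175 mm³ per gray-sum
row 0: Σ corner-gray over 5 cells = 2550  → 8.4596
row 1: Σ corner-gray over 5 cells = 2571  → 8.5293
row 2: Σ corner-gray over 5 cells = 1967  → 6.5255
row 3: Σ corner-gray over 5 cells = 1965  → 6.5189
row 4: Σ corner-gray over 5 cells = 2387  → 7.9189
row 5: Σ corner-gray over 5 cells = 3111  → 10.3207
Σ rows: total corner-gray = 14551  → 48.2730 mm³


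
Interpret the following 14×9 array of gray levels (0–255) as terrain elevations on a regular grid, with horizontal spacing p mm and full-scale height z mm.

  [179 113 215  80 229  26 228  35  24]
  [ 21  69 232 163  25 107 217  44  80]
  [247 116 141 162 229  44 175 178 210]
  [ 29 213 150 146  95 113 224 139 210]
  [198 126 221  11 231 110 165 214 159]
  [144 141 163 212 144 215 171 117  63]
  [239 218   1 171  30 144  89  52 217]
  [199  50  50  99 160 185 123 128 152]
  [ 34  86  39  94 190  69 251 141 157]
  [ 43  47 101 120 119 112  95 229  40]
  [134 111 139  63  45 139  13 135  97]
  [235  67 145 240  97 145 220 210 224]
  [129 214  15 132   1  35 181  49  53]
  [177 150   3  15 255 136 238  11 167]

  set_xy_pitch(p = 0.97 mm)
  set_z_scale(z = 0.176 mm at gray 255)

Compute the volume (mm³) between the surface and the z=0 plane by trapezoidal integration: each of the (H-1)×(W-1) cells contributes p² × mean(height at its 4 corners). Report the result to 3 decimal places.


8.749

height_mm = gray/255 × 0.176; cell vol = 0.97² × mean(4 corners)
unit = 0.97² × 0.176 / (4×255) = 0.000162351 mm³ per gray-sum
row 0: Σ corner-gray over 8 cells = 3870  → 0.6283
row 1: Σ corner-gray over 8 cells = 4362  → 0.7082
row 2: Σ corner-gray over 8 cells = 4946  → 0.8030
row 3: Σ corner-gray over 8 cells = 4912  → 0.7975
row 4: Σ corner-gray over 8 cells = 5046  → 0.8192
row 5: Σ corner-gray over 8 cells = 4399  → 0.7142
row 6: Σ corner-gray over 8 cells = 3807  → 0.6181
row 7: Σ corner-gray over 8 cells = 3872  → 0.6286
row 8: Σ corner-gray over 8 cells = 3660  → 0.5942
row 9: Σ corner-gray over 8 cells = 3250  → 0.5276
row 10: Σ corner-gray over 8 cells = 4228  → 0.6864
row 11: Σ corner-gray over 8 cells = 4143  → 0.6726
row 12: Σ corner-gray over 8 cells = 3396  → 0.5513
Σ rows: total corner-gray = 53891  → 8.7493 mm³


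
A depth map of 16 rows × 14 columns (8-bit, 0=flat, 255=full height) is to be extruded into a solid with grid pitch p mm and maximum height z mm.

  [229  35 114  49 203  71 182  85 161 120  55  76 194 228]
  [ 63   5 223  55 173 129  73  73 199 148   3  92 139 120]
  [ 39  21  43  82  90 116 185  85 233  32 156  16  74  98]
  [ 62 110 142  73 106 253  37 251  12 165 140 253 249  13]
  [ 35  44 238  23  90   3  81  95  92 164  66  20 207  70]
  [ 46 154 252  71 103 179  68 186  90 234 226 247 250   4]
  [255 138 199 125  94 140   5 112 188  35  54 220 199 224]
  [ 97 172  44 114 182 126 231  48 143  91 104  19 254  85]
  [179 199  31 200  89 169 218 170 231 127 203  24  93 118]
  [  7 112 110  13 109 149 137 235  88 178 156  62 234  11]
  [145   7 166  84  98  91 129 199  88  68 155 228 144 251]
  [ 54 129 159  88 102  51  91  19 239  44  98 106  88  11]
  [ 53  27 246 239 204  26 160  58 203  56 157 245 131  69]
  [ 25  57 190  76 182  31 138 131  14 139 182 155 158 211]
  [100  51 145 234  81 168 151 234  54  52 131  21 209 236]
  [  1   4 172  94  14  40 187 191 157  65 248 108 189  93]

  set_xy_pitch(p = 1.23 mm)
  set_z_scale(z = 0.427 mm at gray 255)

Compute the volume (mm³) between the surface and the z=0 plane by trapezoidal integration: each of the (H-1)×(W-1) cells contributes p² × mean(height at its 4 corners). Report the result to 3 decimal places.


61.017

height_mm = gray/255 × 0.427; cell vol = 1.23² × mean(4 corners)
unit = 1.23² × 0.427 / (4×255) = 0.000633341 mm³ per gray-sum
row 0: Σ corner-gray over 13 cells = 5954  → 3.7709
row 1: Σ corner-gray over 13 cells = 5210  → 3.2997
row 2: Σ corner-gray over 13 cells = 6060  → 3.8380
row 3: Σ corner-gray over 13 cells = 6008  → 3.8051
row 4: Σ corner-gray over 13 cells = 6521  → 4.1300
row 5: Σ corner-gray over 13 cells = 7667  → 4.8558
row 6: Σ corner-gray over 13 cells = 6735  → 4.2656
row 7: Σ corner-gray over 13 cells = 7043  → 4.4606
row 8: Σ corner-gray over 13 cells = 6989  → 4.4264
row 9: Σ corner-gray over 13 cells = 6494  → 4.1129
row 10: Σ corner-gray over 13 cells = 5803  → 3.6753
row 11: Σ corner-gray over 13 cells = 6119  → 3.8754
row 12: Σ corner-gray over 13 cells = 6768  → 4.2865
row 13: Σ corner-gray over 13 cells = 6540  → 4.1421
row 14: Σ corner-gray over 13 cells = 6430  → 4.0724
Σ rows: total corner-gray = 96341  → 61.0168 mm³


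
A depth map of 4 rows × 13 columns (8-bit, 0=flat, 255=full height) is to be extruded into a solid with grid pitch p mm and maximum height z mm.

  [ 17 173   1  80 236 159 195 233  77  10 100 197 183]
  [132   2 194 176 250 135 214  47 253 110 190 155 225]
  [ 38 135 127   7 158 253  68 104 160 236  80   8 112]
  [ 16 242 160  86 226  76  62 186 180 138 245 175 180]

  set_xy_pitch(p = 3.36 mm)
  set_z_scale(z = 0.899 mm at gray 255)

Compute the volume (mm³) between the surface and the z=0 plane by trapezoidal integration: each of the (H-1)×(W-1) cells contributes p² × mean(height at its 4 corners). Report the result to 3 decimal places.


height_mm = gray/255 × 0.899; cell vol = 3.36² × mean(4 corners)
unit = 3.36² × 0.899 / (4×255) = 0.00995034 mm³ per gray-sum
row 0: Σ corner-gray over 12 cells = 6931  → 68.9658
row 1: Σ corner-gray over 12 cells = 6631  → 65.9807
row 2: Σ corner-gray over 12 cells = 6570  → 65.3738
Σ rows: total corner-gray = 20132  → 200.3203 mm³

200.320


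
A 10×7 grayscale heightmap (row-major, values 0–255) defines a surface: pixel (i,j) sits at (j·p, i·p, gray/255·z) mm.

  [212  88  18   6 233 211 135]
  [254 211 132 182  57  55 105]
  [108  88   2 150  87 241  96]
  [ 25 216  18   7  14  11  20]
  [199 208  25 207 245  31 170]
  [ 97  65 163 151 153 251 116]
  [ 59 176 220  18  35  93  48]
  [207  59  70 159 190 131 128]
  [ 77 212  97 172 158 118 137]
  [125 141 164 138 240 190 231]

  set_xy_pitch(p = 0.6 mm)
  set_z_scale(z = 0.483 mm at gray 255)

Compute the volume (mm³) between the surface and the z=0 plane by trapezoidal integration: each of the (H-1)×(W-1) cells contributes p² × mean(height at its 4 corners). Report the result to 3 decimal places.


4.563

height_mm = gray/255 × 0.483; cell vol = 0.6² × mean(4 corners)
unit = 0.6² × 0.483 / (4×255) = 0.000170471 mm³ per gray-sum
row 0: Σ corner-gray over 6 cells = 3092  → 0.5271
row 1: Σ corner-gray over 6 cells = 2973  → 0.5068
row 2: Σ corner-gray over 6 cells = 1917  → 0.3268
row 3: Σ corner-gray over 6 cells = 2378  → 0.4054
row 4: Σ corner-gray over 6 cells = 3580  → 0.6103
row 5: Σ corner-gray over 6 cells = 2970  → 0.5063
row 6: Σ corner-gray over 6 cells = 2744  → 0.4678
row 7: Σ corner-gray over 6 cells = 3281  → 0.5593
row 8: Σ corner-gray over 6 cells = 3830  → 0.6529
Σ rows: total corner-gray = 26765  → 4.5626 mm³


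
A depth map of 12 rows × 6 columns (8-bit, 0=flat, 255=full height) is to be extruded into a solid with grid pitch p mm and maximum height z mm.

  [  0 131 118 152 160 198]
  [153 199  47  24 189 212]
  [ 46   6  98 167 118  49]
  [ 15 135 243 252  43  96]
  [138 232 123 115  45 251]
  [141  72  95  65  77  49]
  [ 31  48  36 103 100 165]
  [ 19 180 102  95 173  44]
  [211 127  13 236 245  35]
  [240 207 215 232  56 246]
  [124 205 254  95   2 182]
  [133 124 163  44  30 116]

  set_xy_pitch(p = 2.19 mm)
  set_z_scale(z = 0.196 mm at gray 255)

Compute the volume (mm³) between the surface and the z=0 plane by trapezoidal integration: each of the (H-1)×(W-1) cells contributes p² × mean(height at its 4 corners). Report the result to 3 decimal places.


25.308

height_mm = gray/255 × 0.196; cell vol = 2.19² × mean(4 corners)
unit = 2.19² × 0.196 / (4×255) = 0.000921604 mm³ per gray-sum
row 0: Σ corner-gray over 5 cells = 2603  → 2.3989
row 1: Σ corner-gray over 5 cells = 2156  → 1.9870
row 2: Σ corner-gray over 5 cells = 2330  → 2.1473
row 3: Σ corner-gray over 5 cells = 2876  → 2.6505
row 4: Σ corner-gray over 5 cells = 2227  → 2.0524
row 5: Σ corner-gray over 5 cells = 1578  → 1.4543
row 6: Σ corner-gray over 5 cells = 1933  → 1.7815
row 7: Σ corner-gray over 5 cells = 2651  → 2.4432
row 8: Σ corner-gray over 5 cells = 3394  → 3.1279
row 9: Σ corner-gray over 5 cells = 3324  → 3.0634
row 10: Σ corner-gray over 5 cells = 2389  → 2.2017
Σ rows: total corner-gray = 27461  → 25.3082 mm³


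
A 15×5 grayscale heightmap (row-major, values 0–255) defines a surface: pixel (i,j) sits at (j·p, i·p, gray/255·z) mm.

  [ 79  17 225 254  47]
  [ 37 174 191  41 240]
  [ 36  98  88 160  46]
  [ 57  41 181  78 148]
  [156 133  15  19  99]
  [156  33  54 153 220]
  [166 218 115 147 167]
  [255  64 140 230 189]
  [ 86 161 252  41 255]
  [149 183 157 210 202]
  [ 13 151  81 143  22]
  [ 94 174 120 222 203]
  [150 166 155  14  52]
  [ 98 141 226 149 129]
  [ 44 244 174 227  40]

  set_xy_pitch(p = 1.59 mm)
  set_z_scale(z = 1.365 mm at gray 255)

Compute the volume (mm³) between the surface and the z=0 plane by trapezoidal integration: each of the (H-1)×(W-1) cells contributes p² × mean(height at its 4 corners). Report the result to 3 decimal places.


height_mm = gray/255 × 1.365; cell vol = 1.59² × mean(4 corners)
unit = 1.59² × 1.365 / (4×255) = 0.00338319 mm³ per gray-sum
row 0: Σ corner-gray over 4 cells = 2207  → 7.4667
row 1: Σ corner-gray over 4 cells = 1863  → 6.3029
row 2: Σ corner-gray over 4 cells = 1579  → 5.3421
row 3: Σ corner-gray over 4 cells = 1394  → 4.7162
row 4: Σ corner-gray over 4 cells = 1445  → 4.8887
row 5: Σ corner-gray over 4 cells = 2149  → 7.2705
row 6: Σ corner-gray over 4 cells = 2605  → 8.8132
row 7: Σ corner-gray over 4 cells = 2561  → 8.6644
row 8: Σ corner-gray over 4 cells = 2700  → 9.1346
row 9: Σ corner-gray over 4 cells = 2236  → 7.5648
row 10: Σ corner-gray over 4 cells = 2114  → 7.1521
row 11: Σ corner-gray over 4 cells = 2201  → 7.4464
row 12: Σ corner-gray over 4 cells = 2131  → 7.2096
row 13: Σ corner-gray over 4 cells = 2633  → 8.9079
Σ rows: total corner-gray = 29818  → 100.8800 mm³

100.880


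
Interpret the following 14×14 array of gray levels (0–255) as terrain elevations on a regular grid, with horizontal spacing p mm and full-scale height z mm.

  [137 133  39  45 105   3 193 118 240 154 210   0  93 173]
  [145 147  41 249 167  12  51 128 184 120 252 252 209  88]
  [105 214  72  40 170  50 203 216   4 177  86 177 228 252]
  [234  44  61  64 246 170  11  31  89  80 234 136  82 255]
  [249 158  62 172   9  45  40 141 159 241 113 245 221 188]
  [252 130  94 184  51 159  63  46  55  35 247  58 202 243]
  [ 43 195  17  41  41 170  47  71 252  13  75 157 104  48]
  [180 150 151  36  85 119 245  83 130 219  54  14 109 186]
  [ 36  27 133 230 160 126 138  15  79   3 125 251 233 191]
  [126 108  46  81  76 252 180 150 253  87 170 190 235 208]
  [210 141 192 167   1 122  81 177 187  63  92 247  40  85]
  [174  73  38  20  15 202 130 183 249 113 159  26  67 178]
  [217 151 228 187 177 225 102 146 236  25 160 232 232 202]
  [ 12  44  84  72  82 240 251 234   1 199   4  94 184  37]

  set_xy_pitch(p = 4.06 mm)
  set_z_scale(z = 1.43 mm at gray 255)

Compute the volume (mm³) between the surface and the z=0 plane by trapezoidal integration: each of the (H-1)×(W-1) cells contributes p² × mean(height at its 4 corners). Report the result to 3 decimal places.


2032.445

height_mm = gray/255 × 1.43; cell vol = 4.06² × mean(4 corners)
unit = 4.06² × 1.43 / (4×255) = 0.0231094 mm³ per gray-sum
row 0: Σ corner-gray over 13 cells = 6833  → 157.9063
row 1: Σ corner-gray over 13 cells = 7488  → 173.0429
row 2: Σ corner-gray over 13 cells = 6616  → 152.8915
row 3: Σ corner-gray over 13 cells = 6634  → 153.3075
row 4: Σ corner-gray over 13 cells = 6792  → 156.9588
row 5: Σ corner-gray over 13 cells = 5600  → 129.4124
row 6: Σ corner-gray over 13 cells = 5613  → 129.7128
row 7: Σ corner-gray over 13 cells = 6423  → 148.4314
row 8: Σ corner-gray over 13 cells = 7257  → 167.7046
row 9: Σ corner-gray over 13 cells = 7305  → 168.8139
row 10: Σ corner-gray over 13 cells = 6217  → 143.6709
row 11: Σ corner-gray over 13 cells = 7523  → 173.8517
row 12: Σ corner-gray over 13 cells = 7648  → 176.7404
Σ rows: total corner-gray = 87949  → 2032.4452 mm³
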